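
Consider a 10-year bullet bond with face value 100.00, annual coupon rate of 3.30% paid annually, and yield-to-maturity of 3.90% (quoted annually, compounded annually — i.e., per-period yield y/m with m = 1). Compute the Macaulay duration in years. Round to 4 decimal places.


Answer: Macaulay duration = 8.6382 years

Derivation:
Coupon per period c = face * coupon_rate / m = 3.300000
Periods per year m = 1; per-period yield y/m = 0.039000
Number of cashflows N = 10
Cashflows (t years, CF_t, discount factor 1/(1+y/m)^(m*t), PV):
  t = 1.0000: CF_t = 3.300000, DF = 0.962464, PV = 3.176131
  t = 2.0000: CF_t = 3.300000, DF = 0.926337, PV = 3.056911
  t = 3.0000: CF_t = 3.300000, DF = 0.891566, PV = 2.942167
  t = 4.0000: CF_t = 3.300000, DF = 0.858100, PV = 2.831729
  t = 5.0000: CF_t = 3.300000, DF = 0.825890, PV = 2.725437
  t = 6.0000: CF_t = 3.300000, DF = 0.794889, PV = 2.623135
  t = 7.0000: CF_t = 3.300000, DF = 0.765052, PV = 2.524673
  t = 8.0000: CF_t = 3.300000, DF = 0.736335, PV = 2.429906
  t = 9.0000: CF_t = 3.300000, DF = 0.708696, PV = 2.338697
  t = 10.0000: CF_t = 103.300000, DF = 0.682094, PV = 70.460358
Price P = sum_t PV_t = 95.109146
Macaulay numerator sum_t t * PV_t:
  t * PV_t at t = 1.0000: 3.176131
  t * PV_t at t = 2.0000: 6.113823
  t * PV_t at t = 3.0000: 8.826501
  t * PV_t at t = 4.0000: 11.326918
  t * PV_t at t = 5.0000: 13.627187
  t * PV_t at t = 6.0000: 15.738810
  t * PV_t at t = 7.0000: 17.672710
  t * PV_t at t = 8.0000: 19.439252
  t * PV_t at t = 9.0000: 21.048276
  t * PV_t at t = 10.0000: 704.603581
Macaulay duration D = (sum_t t * PV_t) / P = 821.573187 / 95.109146 = 8.638214


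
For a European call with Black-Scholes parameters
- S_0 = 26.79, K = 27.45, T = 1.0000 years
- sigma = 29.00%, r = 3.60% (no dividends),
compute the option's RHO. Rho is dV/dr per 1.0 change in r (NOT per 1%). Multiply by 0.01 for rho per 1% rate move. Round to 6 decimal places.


Answer: Rho = 12.134795

Derivation:
d1 = 0.1852155710; d2 = -0.1047844290
phi(d1) = 0.3921578126; exp(-qT) = 1.0000000000; exp(-rT) = 0.9646402935
N(d2) = 0.4582734330
Rho = K*T*exp(-rT)*N(d2) = 27.4500 * 1.0000 * 0.9646402935 * 0.4582734330 = 12.134795


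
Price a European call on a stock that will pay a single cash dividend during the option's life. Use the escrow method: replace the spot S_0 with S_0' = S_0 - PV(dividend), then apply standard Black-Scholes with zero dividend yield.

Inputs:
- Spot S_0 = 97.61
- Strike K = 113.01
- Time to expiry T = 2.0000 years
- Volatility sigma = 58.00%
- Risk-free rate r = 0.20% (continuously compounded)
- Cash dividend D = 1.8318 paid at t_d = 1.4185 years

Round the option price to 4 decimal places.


Answer: Price = 25.3712

Derivation:
PV(D) = D * exp(-r * t_d) = 1.8318 * 0.99716702 = 1.82661055
S_0' = S_0 - PV(D) = 97.6100 - 1.82661055 = 95.78338945
d1 = (ln(S_0'/K) + (r + sigma^2/2)*T) / (sigma*sqrt(T)) = 0.21336700
d2 = d1 - sigma*sqrt(T) = -0.60687687
exp(-rT) = 0.99600799
N(d1) = 0.58447964; N(d2) = 0.27196632
C = S_0' * N(d1) - K * exp(-rT) * N(d2) = 95.78338945 * 0.58447964 - 113.0100 * 0.99600799 * 0.27196632 = 25.3712


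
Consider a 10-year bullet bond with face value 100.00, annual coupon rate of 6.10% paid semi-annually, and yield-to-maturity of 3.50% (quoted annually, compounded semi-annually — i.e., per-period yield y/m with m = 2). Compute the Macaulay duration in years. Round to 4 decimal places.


Answer: Macaulay duration = 7.8862 years

Derivation:
Coupon per period c = face * coupon_rate / m = 3.050000
Periods per year m = 2; per-period yield y/m = 0.017500
Number of cashflows N = 20
Cashflows (t years, CF_t, discount factor 1/(1+y/m)^(m*t), PV):
  t = 0.5000: CF_t = 3.050000, DF = 0.982801, PV = 2.997543
  t = 1.0000: CF_t = 3.050000, DF = 0.965898, PV = 2.945988
  t = 1.5000: CF_t = 3.050000, DF = 0.949285, PV = 2.895320
  t = 2.0000: CF_t = 3.050000, DF = 0.932959, PV = 2.845523
  t = 2.5000: CF_t = 3.050000, DF = 0.916913, PV = 2.796583
  t = 3.0000: CF_t = 3.050000, DF = 0.901143, PV = 2.748485
  t = 3.5000: CF_t = 3.050000, DF = 0.885644, PV = 2.701214
  t = 4.0000: CF_t = 3.050000, DF = 0.870412, PV = 2.654755
  t = 4.5000: CF_t = 3.050000, DF = 0.855441, PV = 2.609096
  t = 5.0000: CF_t = 3.050000, DF = 0.840729, PV = 2.564222
  t = 5.5000: CF_t = 3.050000, DF = 0.826269, PV = 2.520120
  t = 6.0000: CF_t = 3.050000, DF = 0.812058, PV = 2.476777
  t = 6.5000: CF_t = 3.050000, DF = 0.798091, PV = 2.434178
  t = 7.0000: CF_t = 3.050000, DF = 0.784365, PV = 2.392313
  t = 7.5000: CF_t = 3.050000, DF = 0.770875, PV = 2.351168
  t = 8.0000: CF_t = 3.050000, DF = 0.757616, PV = 2.310730
  t = 8.5000: CF_t = 3.050000, DF = 0.744586, PV = 2.270987
  t = 9.0000: CF_t = 3.050000, DF = 0.731780, PV = 2.231929
  t = 9.5000: CF_t = 3.050000, DF = 0.719194, PV = 2.193542
  t = 10.0000: CF_t = 103.050000, DF = 0.706825, PV = 72.838273
Price P = sum_t PV_t = 121.778746
Macaulay numerator sum_t t * PV_t:
  t * PV_t at t = 0.5000: 1.498771
  t * PV_t at t = 1.0000: 2.945988
  t * PV_t at t = 1.5000: 4.342980
  t * PV_t at t = 2.0000: 5.691047
  t * PV_t at t = 2.5000: 6.991458
  t * PV_t at t = 3.0000: 8.245454
  t * PV_t at t = 3.5000: 9.454247
  t * PV_t at t = 4.0000: 10.619021
  t * PV_t at t = 4.5000: 11.740933
  t * PV_t at t = 5.0000: 12.821111
  t * PV_t at t = 5.5000: 13.860661
  t * PV_t at t = 6.0000: 14.860659
  t * PV_t at t = 6.5000: 15.822160
  t * PV_t at t = 7.0000: 16.746191
  t * PV_t at t = 7.5000: 17.633756
  t * PV_t at t = 8.0000: 18.485838
  t * PV_t at t = 8.5000: 19.303393
  t * PV_t at t = 9.0000: 20.087358
  t * PV_t at t = 9.5000: 20.838646
  t * PV_t at t = 10.0000: 728.382727
Macaulay duration D = (sum_t t * PV_t) / P = 960.372400 / 121.778746 = 7.886207


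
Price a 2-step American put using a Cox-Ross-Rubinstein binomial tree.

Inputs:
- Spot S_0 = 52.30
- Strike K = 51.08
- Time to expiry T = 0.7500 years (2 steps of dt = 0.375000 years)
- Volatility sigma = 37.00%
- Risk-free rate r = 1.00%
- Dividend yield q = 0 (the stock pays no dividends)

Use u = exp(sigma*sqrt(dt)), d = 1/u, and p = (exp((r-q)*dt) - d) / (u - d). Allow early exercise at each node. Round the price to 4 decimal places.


Answer: Price = V(0,0) = 5.3201

Derivation:
dt = T/N = 0.375000
u = exp(sigma*sqrt(dt)) = 1.254300; d = 1/u = 0.797257
p = (exp((r-q)*dt) - d) / (u - d) = 0.451817
Discount per step: exp(-r*dt) = 0.996257
Stock lattice S(k, i) with i counting down-moves:
  k=0: S(0,0) = 52.3000
  k=1: S(1,0) = 65.5999; S(1,1) = 41.6966
  k=2: S(2,0) = 82.2820; S(2,1) = 52.3000; S(2,2) = 33.2429
Terminal payoffs V(N, i) = max(K - S_T, 0):
  V(2,0) = 0.000000; V(2,1) = 0.000000; V(2,2) = 17.837115
Backward induction: V(k, i) = exp(-r*dt) * [p * V(k+1, i) + (1-p) * V(k+1, i+1)]; then take max(V_cont, immediate exercise) for American.
  V(1,0) = exp(-r*dt) * [p*0.000000 + (1-p)*0.000000] = 0.000000; exercise = 0.000000; V(1,0) = max -> 0.000000
  V(1,1) = exp(-r*dt) * [p*0.000000 + (1-p)*17.837115] = 9.741405; exercise = 9.383443; V(1,1) = max -> 9.741405
  V(0,0) = exp(-r*dt) * [p*0.000000 + (1-p)*9.741405] = 5.320085; exercise = 0.000000; V(0,0) = max -> 5.320085


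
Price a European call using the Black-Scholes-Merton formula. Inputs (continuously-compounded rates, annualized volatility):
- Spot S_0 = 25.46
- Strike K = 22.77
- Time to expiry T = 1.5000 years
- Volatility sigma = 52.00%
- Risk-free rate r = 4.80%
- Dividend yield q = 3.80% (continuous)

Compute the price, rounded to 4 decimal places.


Answer: Price = 7.1893

Derivation:
d1 = (ln(S/K) + (r - q + 0.5*sigma^2) * T) / (sigma * sqrt(T)) = 0.51732079
d2 = d1 - sigma * sqrt(T) = -0.11954654
exp(-rT) = 0.93053090; exp(-qT) = 0.94459407
C = S_0 * exp(-qT) * N(d1) - K * exp(-rT) * N(d2)
N(d1) = 0.69753388; N(d2) = 0.45242118
C = 25.4600 * 0.94459407 * 0.69753388 - 22.7700 * 0.93053090 * 0.45242118 = 7.1893


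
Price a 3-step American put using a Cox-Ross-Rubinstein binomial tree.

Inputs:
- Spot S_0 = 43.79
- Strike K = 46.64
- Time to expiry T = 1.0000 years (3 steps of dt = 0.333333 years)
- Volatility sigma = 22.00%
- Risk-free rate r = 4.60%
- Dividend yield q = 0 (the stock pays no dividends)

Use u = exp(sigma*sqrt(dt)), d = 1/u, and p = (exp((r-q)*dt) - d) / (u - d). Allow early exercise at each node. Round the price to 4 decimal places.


Answer: Price = V(0,0) = 4.6500

Derivation:
dt = T/N = 0.333333
u = exp(sigma*sqrt(dt)) = 1.135436; d = 1/u = 0.880719
p = (exp((r-q)*dt) - d) / (u - d) = 0.528950
Discount per step: exp(-r*dt) = 0.984784
Stock lattice S(k, i) with i counting down-moves:
  k=0: S(0,0) = 43.7900
  k=1: S(1,0) = 49.7208; S(1,1) = 38.5667
  k=2: S(2,0) = 56.4548; S(2,1) = 43.7900; S(2,2) = 33.9664
  k=3: S(3,0) = 64.1008; S(3,1) = 49.7208; S(3,2) = 38.5667; S(3,3) = 29.9148
Terminal payoffs V(N, i) = max(K - S_T, 0):
  V(3,0) = 0.000000; V(3,1) = 0.000000; V(3,2) = 8.073330; V(3,3) = 16.725171
Backward induction: V(k, i) = exp(-r*dt) * [p * V(k+1, i) + (1-p) * V(k+1, i+1)]; then take max(V_cont, immediate exercise) for American.
  V(2,0) = exp(-r*dt) * [p*0.000000 + (1-p)*0.000000] = 0.000000; exercise = 0.000000; V(2,0) = max -> 0.000000
  V(2,1) = exp(-r*dt) * [p*0.000000 + (1-p)*8.073330] = 3.745079; exercise = 2.850000; V(2,1) = max -> 3.745079
  V(2,2) = exp(-r*dt) * [p*8.073330 + (1-p)*16.725171] = 11.963923; exercise = 12.673615; V(2,2) = max -> 12.673615
  V(1,0) = exp(-r*dt) * [p*0.000000 + (1-p)*3.745079] = 1.737277; exercise = 0.000000; V(1,0) = max -> 1.737277
  V(1,1) = exp(-r*dt) * [p*3.745079 + (1-p)*12.673615] = 7.829886; exercise = 8.073330; V(1,1) = max -> 8.073330
  V(0,0) = exp(-r*dt) * [p*1.737277 + (1-p)*8.073330] = 4.650028; exercise = 2.850000; V(0,0) = max -> 4.650028


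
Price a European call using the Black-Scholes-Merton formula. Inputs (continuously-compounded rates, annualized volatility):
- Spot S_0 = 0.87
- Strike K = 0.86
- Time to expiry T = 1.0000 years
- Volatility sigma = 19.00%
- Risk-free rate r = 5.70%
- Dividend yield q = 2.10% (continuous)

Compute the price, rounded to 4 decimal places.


d1 = (ln(S/K) + (r - q + 0.5*sigma^2) * T) / (sigma * sqrt(T)) = 0.34532012
d2 = d1 - sigma * sqrt(T) = 0.15532012
exp(-rT) = 0.94459407; exp(-qT) = 0.97921896
C = S_0 * exp(-qT) * N(d1) - K * exp(-rT) * N(d2)
N(d1) = 0.63507314; N(d2) = 0.56171552
C = 0.8700 * 0.97921896 * 0.63507314 - 0.8600 * 0.94459407 * 0.56171552 = 0.0847

Answer: Price = 0.0847


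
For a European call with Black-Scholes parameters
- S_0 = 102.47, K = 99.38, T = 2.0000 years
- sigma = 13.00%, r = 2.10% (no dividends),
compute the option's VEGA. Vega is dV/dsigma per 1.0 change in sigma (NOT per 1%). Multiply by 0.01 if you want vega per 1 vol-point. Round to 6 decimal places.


d1 = 0.4869201840; d2 = 0.3030724209
phi(d1) = 0.3543450348; exp(-qT) = 1.0000000000; exp(-rT) = 0.9588697806
Vega = S * exp(-qT) * phi(d1) * sqrt(T) = 102.4700 * 1.0000000000 * 0.3543450348 * 1.4142135624 = 51.349721

Answer: Vega = 51.349721


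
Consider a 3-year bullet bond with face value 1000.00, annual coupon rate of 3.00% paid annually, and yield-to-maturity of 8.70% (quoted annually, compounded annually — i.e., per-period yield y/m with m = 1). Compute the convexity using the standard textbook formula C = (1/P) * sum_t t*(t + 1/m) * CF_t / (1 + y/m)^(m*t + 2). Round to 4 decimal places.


Answer: Convexity = 9.7320

Derivation:
Coupon per period c = face * coupon_rate / m = 30.000000
Periods per year m = 1; per-period yield y/m = 0.087000
Number of cashflows N = 3
Cashflows (t years, CF_t, discount factor 1/(1+y/m)^(m*t), PV):
  t = 1.0000: CF_t = 30.000000, DF = 0.919963, PV = 27.598896
  t = 2.0000: CF_t = 30.000000, DF = 0.846332, PV = 25.389969
  t = 3.0000: CF_t = 1030.000000, DF = 0.778595, PV = 801.952402
Price P = sum_t PV_t = 854.941267
Convexity numerator sum_t t*(t + 1/m) * CF_t / (1+y/m)^(m*t + 2):
  t = 1.0000: term = 46.715674
  t = 2.0000: term = 128.930103
  t = 3.0000: term = 8144.618573
Convexity = (1/P) * sum = 8320.264349 / 854.941267 = 9.731972


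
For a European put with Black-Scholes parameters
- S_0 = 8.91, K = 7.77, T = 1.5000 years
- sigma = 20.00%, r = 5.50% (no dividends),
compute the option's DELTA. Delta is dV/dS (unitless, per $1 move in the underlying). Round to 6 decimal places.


Answer: Delta = -0.154294

Derivation:
d1 = 1.0181878811; d2 = 0.7732389068
phi(d1) = 0.2375702728; exp(-qT) = 1.0000000000; exp(-rT) = 0.9208114379
N(-d1) = 0.1542943388
Delta = -exp(-qT) * N(-d1) = -1.0000000000 * 0.1542943388 = -0.154294


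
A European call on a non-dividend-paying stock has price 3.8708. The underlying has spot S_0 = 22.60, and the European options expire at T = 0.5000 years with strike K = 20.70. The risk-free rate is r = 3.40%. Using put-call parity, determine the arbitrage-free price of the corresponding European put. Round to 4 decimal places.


Answer: Put price = 1.6219

Derivation:
Put-call parity: C - P = S_0 * exp(-qT) - K * exp(-rT).
S_0 * exp(-qT) = 22.6000 * 1.00000000 = 22.60000000
K * exp(-rT) = 20.7000 * 0.98314368 = 20.35107427
P = C - S*exp(-qT) + K*exp(-rT)
P = 3.8708 - 22.60000000 + 20.35107427 = 1.6219


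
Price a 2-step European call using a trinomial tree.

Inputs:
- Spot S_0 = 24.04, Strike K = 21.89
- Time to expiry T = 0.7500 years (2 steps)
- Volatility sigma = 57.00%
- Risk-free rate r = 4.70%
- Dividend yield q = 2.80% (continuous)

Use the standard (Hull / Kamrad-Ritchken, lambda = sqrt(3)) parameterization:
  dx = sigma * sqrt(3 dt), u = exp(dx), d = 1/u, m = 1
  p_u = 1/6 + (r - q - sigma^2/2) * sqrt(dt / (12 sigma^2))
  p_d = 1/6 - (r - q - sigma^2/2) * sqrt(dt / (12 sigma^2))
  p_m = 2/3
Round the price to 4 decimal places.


Answer: Price = V(0,0) = 5.3526

Derivation:
dt = T/N = 0.375000; dx = sigma*sqrt(3*dt) = 0.604576
u = exp(dx) = 1.830476; d = 1/u = 0.546306
p_u = 0.122178, p_m = 0.666667, p_d = 0.211155
Discount per step: exp(-r*dt) = 0.982529
Stock lattice S(k, j) with j the centered position index:
  k=0: S(0,+0) = 24.0400
  k=1: S(1,-1) = 13.1332; S(1,+0) = 24.0400; S(1,+1) = 44.0047
  k=2: S(2,-2) = 7.1747; S(2,-1) = 13.1332; S(2,+0) = 24.0400; S(2,+1) = 44.0047; S(2,+2) = 80.5495
Terminal payoffs V(N, j) = max(S_T - K, 0):
  V(2,-2) = 0.000000; V(2,-1) = 0.000000; V(2,+0) = 2.150000; V(2,+1) = 22.114654; V(2,+2) = 58.659484
Backward induction: V(k, j) = exp(-r*dt) * [p_u * V(k+1, j+1) + p_m * V(k+1, j) + p_d * V(k+1, j-1)]
  V(1,-1) = exp(-r*dt) * [p_u*2.150000 + p_m*0.000000 + p_d*0.000000] = 0.258093
  V(1,+0) = exp(-r*dt) * [p_u*22.114654 + p_m*2.150000 + p_d*0.000000] = 4.063009
  V(1,+1) = exp(-r*dt) * [p_u*58.659484 + p_m*22.114654 + p_d*2.150000] = 21.973266
  V(0,+0) = exp(-r*dt) * [p_u*21.973266 + p_m*4.063009 + p_d*0.258093] = 5.352641


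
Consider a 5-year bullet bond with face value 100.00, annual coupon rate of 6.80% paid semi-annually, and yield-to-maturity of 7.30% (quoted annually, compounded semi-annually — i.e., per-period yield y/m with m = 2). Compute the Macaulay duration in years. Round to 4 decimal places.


Answer: Macaulay duration = 4.3130 years

Derivation:
Coupon per period c = face * coupon_rate / m = 3.400000
Periods per year m = 2; per-period yield y/m = 0.036500
Number of cashflows N = 10
Cashflows (t years, CF_t, discount factor 1/(1+y/m)^(m*t), PV):
  t = 0.5000: CF_t = 3.400000, DF = 0.964785, PV = 3.280270
  t = 1.0000: CF_t = 3.400000, DF = 0.930811, PV = 3.164757
  t = 1.5000: CF_t = 3.400000, DF = 0.898033, PV = 3.053311
  t = 2.0000: CF_t = 3.400000, DF = 0.866409, PV = 2.945789
  t = 2.5000: CF_t = 3.400000, DF = 0.835898, PV = 2.842054
  t = 3.0000: CF_t = 3.400000, DF = 0.806462, PV = 2.741972
  t = 3.5000: CF_t = 3.400000, DF = 0.778063, PV = 2.645415
  t = 4.0000: CF_t = 3.400000, DF = 0.750664, PV = 2.552257
  t = 4.5000: CF_t = 3.400000, DF = 0.724230, PV = 2.462380
  t = 5.0000: CF_t = 103.400000, DF = 0.698726, PV = 72.248274
Price P = sum_t PV_t = 97.936480
Macaulay numerator sum_t t * PV_t:
  t * PV_t at t = 0.5000: 1.640135
  t * PV_t at t = 1.0000: 3.164757
  t * PV_t at t = 1.5000: 4.579966
  t * PV_t at t = 2.0000: 5.891579
  t * PV_t at t = 2.5000: 7.105136
  t * PV_t at t = 3.0000: 8.225917
  t * PV_t at t = 3.5000: 9.258952
  t * PV_t at t = 4.0000: 10.209029
  t * PV_t at t = 4.5000: 11.080712
  t * PV_t at t = 5.0000: 361.241368
Macaulay duration D = (sum_t t * PV_t) / P = 422.397551 / 97.936480 = 4.312975


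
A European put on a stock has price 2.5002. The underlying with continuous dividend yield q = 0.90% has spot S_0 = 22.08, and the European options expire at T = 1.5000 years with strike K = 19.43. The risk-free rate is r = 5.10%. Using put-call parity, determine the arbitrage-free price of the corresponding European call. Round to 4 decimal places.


Put-call parity: C - P = S_0 * exp(-qT) - K * exp(-rT).
S_0 * exp(-qT) = 22.0800 * 0.98659072 = 21.78392302
K * exp(-rT) = 19.4300 * 0.92635291 = 17.99903712
C = P + S*exp(-qT) - K*exp(-rT)
C = 2.5002 + 21.78392302 - 17.99903712 = 6.2851

Answer: Call price = 6.2851


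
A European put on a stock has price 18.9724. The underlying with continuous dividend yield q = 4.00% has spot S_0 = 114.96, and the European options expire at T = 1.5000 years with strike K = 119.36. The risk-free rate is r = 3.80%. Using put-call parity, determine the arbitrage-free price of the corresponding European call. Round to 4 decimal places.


Answer: Call price = 14.4909

Derivation:
Put-call parity: C - P = S_0 * exp(-qT) - K * exp(-rT).
S_0 * exp(-qT) = 114.9600 * 0.94176453 = 108.26525078
K * exp(-rT) = 119.3600 * 0.94459407 = 112.74674812
C = P + S*exp(-qT) - K*exp(-rT)
C = 18.9724 + 108.26525078 - 112.74674812 = 14.4909


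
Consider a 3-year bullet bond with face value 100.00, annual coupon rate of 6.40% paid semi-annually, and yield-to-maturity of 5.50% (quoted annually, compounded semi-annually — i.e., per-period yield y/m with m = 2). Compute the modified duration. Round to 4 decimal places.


Answer: Modified duration = 2.7056

Derivation:
Coupon per period c = face * coupon_rate / m = 3.200000
Periods per year m = 2; per-period yield y/m = 0.027500
Number of cashflows N = 6
Cashflows (t years, CF_t, discount factor 1/(1+y/m)^(m*t), PV):
  t = 0.5000: CF_t = 3.200000, DF = 0.973236, PV = 3.114355
  t = 1.0000: CF_t = 3.200000, DF = 0.947188, PV = 3.031003
  t = 1.5000: CF_t = 3.200000, DF = 0.921838, PV = 2.949881
  t = 2.0000: CF_t = 3.200000, DF = 0.897166, PV = 2.870930
  t = 2.5000: CF_t = 3.200000, DF = 0.873154, PV = 2.794093
  t = 3.0000: CF_t = 103.200000, DF = 0.849785, PV = 87.697803
Price P = sum_t PV_t = 102.458065
First compute Macaulay numerator sum_t t * PV_t:
  t * PV_t at t = 0.5000: 1.557178
  t * PV_t at t = 1.0000: 3.031003
  t * PV_t at t = 1.5000: 4.424821
  t * PV_t at t = 2.0000: 5.741861
  t * PV_t at t = 2.5000: 6.985232
  t * PV_t at t = 3.0000: 263.093409
Macaulay duration D = 284.833504 / 102.458065 = 2.780001
Modified duration = D / (1 + y/m) = 2.780001 / (1 + 0.027500) = 2.705597


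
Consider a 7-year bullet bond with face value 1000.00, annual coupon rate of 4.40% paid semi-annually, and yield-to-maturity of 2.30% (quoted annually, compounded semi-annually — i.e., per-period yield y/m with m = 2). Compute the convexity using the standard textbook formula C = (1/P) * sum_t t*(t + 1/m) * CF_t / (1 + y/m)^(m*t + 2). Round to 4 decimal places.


Answer: Convexity = 43.2133

Derivation:
Coupon per period c = face * coupon_rate / m = 22.000000
Periods per year m = 2; per-period yield y/m = 0.011500
Number of cashflows N = 14
Cashflows (t years, CF_t, discount factor 1/(1+y/m)^(m*t), PV):
  t = 0.5000: CF_t = 22.000000, DF = 0.988631, PV = 21.749876
  t = 1.0000: CF_t = 22.000000, DF = 0.977391, PV = 21.502597
  t = 1.5000: CF_t = 22.000000, DF = 0.966279, PV = 21.258128
  t = 2.0000: CF_t = 22.000000, DF = 0.955293, PV = 21.016439
  t = 2.5000: CF_t = 22.000000, DF = 0.944432, PV = 20.777498
  t = 3.0000: CF_t = 22.000000, DF = 0.933694, PV = 20.541273
  t = 3.5000: CF_t = 22.000000, DF = 0.923079, PV = 20.307734
  t = 4.0000: CF_t = 22.000000, DF = 0.912584, PV = 20.076850
  t = 4.5000: CF_t = 22.000000, DF = 0.902209, PV = 19.848592
  t = 5.0000: CF_t = 22.000000, DF = 0.891951, PV = 19.622928
  t = 5.5000: CF_t = 22.000000, DF = 0.881810, PV = 19.399830
  t = 6.0000: CF_t = 22.000000, DF = 0.871785, PV = 19.179268
  t = 6.5000: CF_t = 22.000000, DF = 0.861873, PV = 18.961214
  t = 7.0000: CF_t = 1022.000000, DF = 0.852075, PV = 870.820163
Price P = sum_t PV_t = 1135.062391
Convexity numerator sum_t t*(t + 1/m) * CF_t / (1+y/m)^(m*t + 2):
  t = 0.5000: term = 10.629064
  t = 1.0000: term = 31.524659
  t = 1.5000: term = 62.332493
  t = 2.0000: term = 102.706366
  t = 2.5000: term = 152.308007
  t = 3.0000: term = 210.806930
  t = 3.5000: term = 277.880283
  t = 4.0000: term = 353.212704
  t = 4.5000: term = 436.496173
  t = 5.0000: term = 527.429879
  t = 5.5000: term = 625.720074
  t = 6.0000: term = 731.079941
  t = 6.5000: term = 843.229460
  t = 7.0000: term = 44684.407683
Convexity = (1/P) * sum = 49049.763717 / 1135.062391 = 43.213275


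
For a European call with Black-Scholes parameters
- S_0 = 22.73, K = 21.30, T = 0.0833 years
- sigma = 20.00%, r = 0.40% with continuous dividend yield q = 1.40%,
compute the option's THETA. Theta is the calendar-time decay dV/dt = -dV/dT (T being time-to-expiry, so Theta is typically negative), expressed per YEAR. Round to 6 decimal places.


d1 = 1.1401177920; d2 = 1.0823943132
phi(d1) = 0.2082798183; exp(-qT) = 0.9988344797; exp(-rT) = 0.9996668555
Theta = -S*exp(-qT)*phi(d1)*sigma/(2*sqrt(T)) - r*K*exp(-rT)*N(d2) + q*S*exp(-qT)*N(d1)
N(d1) = 0.8728813848; N(d2) = 0.8604613230; sqrt(T) = 0.2886173938
Term 1 = -22.7300 * 0.9988344797 * 0.2082798183 * 0.2000 / (2 * 0.2886173938) = -1.6383913669
Term 2 = -0.0040 * 21.3000 * 0.9996668555 * 0.8604613230 = -0.0732868815
Term 3 = 0.0140 * 22.7300 * 0.9988344797 * 0.8728813848 = 0.2774445697
Theta = -1.6383913669 + (-0.0732868815) + (0.2774445697) = -1.434234

Answer: Theta = -1.434234


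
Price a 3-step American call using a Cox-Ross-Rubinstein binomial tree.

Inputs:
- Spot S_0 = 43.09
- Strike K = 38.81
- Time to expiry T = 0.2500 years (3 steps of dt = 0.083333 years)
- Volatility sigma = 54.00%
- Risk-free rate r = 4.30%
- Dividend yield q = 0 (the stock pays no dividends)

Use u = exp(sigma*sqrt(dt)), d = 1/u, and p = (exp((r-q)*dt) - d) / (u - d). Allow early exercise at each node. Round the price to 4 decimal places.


Answer: Price = V(0,0) = 7.1668

Derivation:
dt = T/N = 0.083333
u = exp(sigma*sqrt(dt)) = 1.168691; d = 1/u = 0.855658
p = (exp((r-q)*dt) - d) / (u - d) = 0.472575
Discount per step: exp(-r*dt) = 0.996423
Stock lattice S(k, i) with i counting down-moves:
  k=0: S(0,0) = 43.0900
  k=1: S(1,0) = 50.3589; S(1,1) = 36.8703
  k=2: S(2,0) = 58.8540; S(2,1) = 43.0900; S(2,2) = 31.5484
  k=3: S(3,0) = 68.7822; S(3,1) = 50.3589; S(3,2) = 36.8703; S(3,3) = 26.9946
Terminal payoffs V(N, i) = max(S_T - K, 0):
  V(3,0) = 29.972178; V(3,1) = 11.548908; V(3,2) = 0.000000; V(3,3) = 0.000000
Backward induction: V(k, i) = exp(-r*dt) * [p * V(k+1, i) + (1-p) * V(k+1, i+1)]; then take max(V_cont, immediate exercise) for American.
  V(2,0) = exp(-r*dt) * [p*29.972178 + (1-p)*11.548908] = 20.182838; exercise = 20.044017; V(2,0) = max -> 20.182838
  V(2,1) = exp(-r*dt) * [p*11.548908 + (1-p)*0.000000] = 5.438206; exercise = 4.280000; V(2,1) = max -> 5.438206
  V(2,2) = exp(-r*dt) * [p*0.000000 + (1-p)*0.000000] = 0.000000; exercise = 0.000000; V(2,2) = max -> 0.000000
  V(1,0) = exp(-r*dt) * [p*20.182838 + (1-p)*5.438206] = 12.361778; exercise = 11.548908; V(1,0) = max -> 12.361778
  V(1,1) = exp(-r*dt) * [p*5.438206 + (1-p)*0.000000] = 2.560769; exercise = 0.000000; V(1,1) = max -> 2.560769
  V(0,0) = exp(-r*dt) * [p*12.361778 + (1-p)*2.560769] = 7.166756; exercise = 4.280000; V(0,0) = max -> 7.166756


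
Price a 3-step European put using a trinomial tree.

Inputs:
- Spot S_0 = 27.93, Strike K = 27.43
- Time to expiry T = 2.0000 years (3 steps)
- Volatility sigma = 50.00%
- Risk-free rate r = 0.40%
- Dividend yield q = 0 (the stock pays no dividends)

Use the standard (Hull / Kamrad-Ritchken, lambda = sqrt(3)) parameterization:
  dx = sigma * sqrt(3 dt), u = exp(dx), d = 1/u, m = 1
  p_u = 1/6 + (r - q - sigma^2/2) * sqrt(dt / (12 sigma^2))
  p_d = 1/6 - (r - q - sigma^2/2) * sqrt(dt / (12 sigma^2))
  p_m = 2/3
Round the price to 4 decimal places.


Answer: Price = V(0,0) = 6.5814

Derivation:
dt = T/N = 0.666667; dx = sigma*sqrt(3*dt) = 0.707107
u = exp(dx) = 2.028115; d = 1/u = 0.493069
p_u = 0.109627, p_m = 0.666667, p_d = 0.223707
Discount per step: exp(-r*dt) = 0.997337
Stock lattice S(k, j) with j the centered position index:
  k=0: S(0,+0) = 27.9300
  k=1: S(1,-1) = 13.7714; S(1,+0) = 27.9300; S(1,+1) = 56.6453
  k=2: S(2,-2) = 6.7903; S(2,-1) = 13.7714; S(2,+0) = 27.9300; S(2,+1) = 56.6453; S(2,+2) = 114.8831
  k=3: S(3,-3) = 3.3481; S(3,-2) = 6.7903; S(3,-1) = 13.7714; S(3,+0) = 27.9300; S(3,+1) = 56.6453; S(3,+2) = 114.8831; S(3,+3) = 232.9961
Terminal payoffs V(N, j) = max(K - S_T, 0):
  V(3,-3) = 24.081940; V(3,-2) = 20.639750; V(3,-1) = 13.658591; V(3,+0) = 0.000000; V(3,+1) = 0.000000; V(3,+2) = 0.000000; V(3,+3) = 0.000000
Backward induction: V(k, j) = exp(-r*dt) * [p_u * V(k+1, j+1) + p_m * V(k+1, j) + p_d * V(k+1, j-1)]
  V(2,-2) = exp(-r*dt) * [p_u*13.658591 + p_m*20.639750 + p_d*24.081940] = 20.589490
  V(2,-1) = exp(-r*dt) * [p_u*0.000000 + p_m*13.658591 + p_d*20.639750] = 13.686430
  V(2,+0) = exp(-r*dt) * [p_u*0.000000 + p_m*0.000000 + p_d*13.658591] = 3.047380
  V(2,+1) = exp(-r*dt) * [p_u*0.000000 + p_m*0.000000 + p_d*0.000000] = 0.000000
  V(2,+2) = exp(-r*dt) * [p_u*0.000000 + p_m*0.000000 + p_d*0.000000] = 0.000000
  V(1,-1) = exp(-r*dt) * [p_u*3.047380 + p_m*13.686430 + p_d*20.589490] = 14.026911
  V(1,+0) = exp(-r*dt) * [p_u*0.000000 + p_m*3.047380 + p_d*13.686430] = 5.079768
  V(1,+1) = exp(-r*dt) * [p_u*0.000000 + p_m*0.000000 + p_d*3.047380] = 0.679904
  V(0,+0) = exp(-r*dt) * [p_u*0.679904 + p_m*5.079768 + p_d*14.026911] = 6.581386


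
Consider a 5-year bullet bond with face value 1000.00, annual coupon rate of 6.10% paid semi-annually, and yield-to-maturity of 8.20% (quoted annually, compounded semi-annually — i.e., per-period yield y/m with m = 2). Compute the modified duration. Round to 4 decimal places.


Answer: Modified duration = 4.1791

Derivation:
Coupon per period c = face * coupon_rate / m = 30.500000
Periods per year m = 2; per-period yield y/m = 0.041000
Number of cashflows N = 10
Cashflows (t years, CF_t, discount factor 1/(1+y/m)^(m*t), PV):
  t = 0.5000: CF_t = 30.500000, DF = 0.960615, PV = 29.298751
  t = 1.0000: CF_t = 30.500000, DF = 0.922781, PV = 28.144814
  t = 1.5000: CF_t = 30.500000, DF = 0.886437, PV = 27.036325
  t = 2.0000: CF_t = 30.500000, DF = 0.851524, PV = 25.971493
  t = 2.5000: CF_t = 30.500000, DF = 0.817987, PV = 24.948601
  t = 3.0000: CF_t = 30.500000, DF = 0.785770, PV = 23.965995
  t = 3.5000: CF_t = 30.500000, DF = 0.754823, PV = 23.022089
  t = 4.0000: CF_t = 30.500000, DF = 0.725094, PV = 22.115359
  t = 4.5000: CF_t = 30.500000, DF = 0.696536, PV = 21.244341
  t = 5.0000: CF_t = 1030.500000, DF = 0.669103, PV = 689.510209
Price P = sum_t PV_t = 915.257978
First compute Macaulay numerator sum_t t * PV_t:
  t * PV_t at t = 0.5000: 14.649376
  t * PV_t at t = 1.0000: 28.144814
  t * PV_t at t = 1.5000: 40.554487
  t * PV_t at t = 2.0000: 51.942987
  t * PV_t at t = 2.5000: 62.371502
  t * PV_t at t = 3.0000: 71.897985
  t * PV_t at t = 3.5000: 80.577312
  t * PV_t at t = 4.0000: 88.461438
  t * PV_t at t = 4.5000: 95.599537
  t * PV_t at t = 5.0000: 3447.551047
Macaulay duration D = 3981.750483 / 915.257978 = 4.350413
Modified duration = D / (1 + y/m) = 4.350413 / (1 + 0.041000) = 4.179071


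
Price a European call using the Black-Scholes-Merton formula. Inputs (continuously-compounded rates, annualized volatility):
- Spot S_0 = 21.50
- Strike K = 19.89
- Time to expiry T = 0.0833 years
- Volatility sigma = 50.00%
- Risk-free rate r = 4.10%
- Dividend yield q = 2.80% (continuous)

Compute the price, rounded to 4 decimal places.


d1 = (ln(S/K) + (r - q + 0.5*sigma^2) * T) / (sigma * sqrt(T)) = 0.61902882
d2 = d1 - sigma * sqrt(T) = 0.47472012
exp(-rT) = 0.99659053; exp(-qT) = 0.99767032
C = S_0 * exp(-qT) * N(d1) - K * exp(-rT) * N(d2)
N(d1) = 0.73205131; N(d2) = 0.68250676
C = 21.5000 * 0.99767032 * 0.73205131 - 19.8900 * 0.99659053 * 0.68250676 = 2.1737

Answer: Price = 2.1737


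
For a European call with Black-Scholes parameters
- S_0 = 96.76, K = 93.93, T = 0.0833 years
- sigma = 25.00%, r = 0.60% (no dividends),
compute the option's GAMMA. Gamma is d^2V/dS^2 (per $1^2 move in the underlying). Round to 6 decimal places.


Answer: Gamma = 0.051537

Derivation:
d1 = 0.4543979322; d2 = 0.3822435838
phi(d1) = 0.3598106804; exp(-qT) = 1.0000000000; exp(-rT) = 0.9995003249
Gamma = exp(-qT) * phi(d1) / (S * sigma * sqrt(T)) = 1.0000000000 * 0.3598106804 / (96.7600 * 0.2500 * 0.2886173938) = 0.051537


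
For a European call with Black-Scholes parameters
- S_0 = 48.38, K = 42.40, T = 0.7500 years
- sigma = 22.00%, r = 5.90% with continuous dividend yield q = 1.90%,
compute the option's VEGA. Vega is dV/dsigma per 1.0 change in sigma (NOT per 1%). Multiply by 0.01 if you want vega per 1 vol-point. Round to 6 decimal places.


Answer: Vega = 10.541699

Derivation:
d1 = 0.9452176164; d2 = 0.7546920276
phi(d1) = 0.2552130214; exp(-qT) = 0.9858510507; exp(-rT) = 0.9567147489
Vega = S * exp(-qT) * phi(d1) * sqrt(T) = 48.3800 * 0.9858510507 * 0.2552130214 * 0.8660254038 = 10.541699


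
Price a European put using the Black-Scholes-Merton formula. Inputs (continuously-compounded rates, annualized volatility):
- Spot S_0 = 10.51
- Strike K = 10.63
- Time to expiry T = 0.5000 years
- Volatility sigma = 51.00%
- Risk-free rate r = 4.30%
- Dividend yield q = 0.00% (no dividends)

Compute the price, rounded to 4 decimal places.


d1 = (ln(S/K) + (r - q + 0.5*sigma^2) * T) / (sigma * sqrt(T)) = 0.20844951
d2 = d1 - sigma * sqrt(T) = -0.15217495
exp(-rT) = 0.97872948; exp(-qT) = 1.00000000
P = K * exp(-rT) * N(-d2) - S_0 * exp(-qT) * N(-d1)
N(-d1) = 0.41743900; N(-d2) = 0.56047552
P = 10.6300 * 0.97872948 * 0.56047552 - 10.5100 * 1.00000000 * 0.41743900 = 1.4438

Answer: Price = 1.4438


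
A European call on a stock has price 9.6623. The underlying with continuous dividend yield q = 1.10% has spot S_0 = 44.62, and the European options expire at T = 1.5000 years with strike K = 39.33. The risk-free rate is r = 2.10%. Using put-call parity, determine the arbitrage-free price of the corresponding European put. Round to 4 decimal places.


Put-call parity: C - P = S_0 * exp(-qT) - K * exp(-rT).
S_0 * exp(-qT) = 44.6200 * 0.98363538 = 43.88981063
K * exp(-rT) = 39.3300 * 0.96899096 = 38.11041432
P = C - S*exp(-qT) + K*exp(-rT)
P = 9.6623 - 43.88981063 + 38.11041432 = 3.8829

Answer: Put price = 3.8829


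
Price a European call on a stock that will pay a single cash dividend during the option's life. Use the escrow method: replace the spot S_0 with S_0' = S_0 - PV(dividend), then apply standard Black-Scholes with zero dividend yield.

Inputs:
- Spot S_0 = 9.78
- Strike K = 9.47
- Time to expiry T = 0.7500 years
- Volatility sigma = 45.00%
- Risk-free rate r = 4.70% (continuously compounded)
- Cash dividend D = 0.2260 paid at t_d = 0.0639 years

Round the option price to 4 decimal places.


Answer: Price = 1.6597

Derivation:
PV(D) = D * exp(-r * t_d) = 0.2260 * 0.99700121 = 0.22532227
S_0' = S_0 - PV(D) = 9.7800 - 0.22532227 = 9.55467773
d1 = (ln(S_0'/K) + (r + sigma^2/2)*T) / (sigma*sqrt(T)) = 0.30814965
d2 = d1 - sigma*sqrt(T) = -0.08156178
exp(-rT) = 0.96536405
N(d1) = 0.62101577; N(d2) = 0.46749760
C = S_0' * N(d1) - K * exp(-rT) * N(d2) = 9.55467773 * 0.62101577 - 9.4700 * 0.96536405 * 0.46749760 = 1.6597


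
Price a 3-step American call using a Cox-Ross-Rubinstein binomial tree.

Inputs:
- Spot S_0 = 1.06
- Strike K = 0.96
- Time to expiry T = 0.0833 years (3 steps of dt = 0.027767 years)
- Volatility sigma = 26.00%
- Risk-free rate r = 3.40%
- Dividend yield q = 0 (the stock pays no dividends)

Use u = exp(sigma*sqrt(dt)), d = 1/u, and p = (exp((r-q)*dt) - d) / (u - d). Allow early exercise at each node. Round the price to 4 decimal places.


dt = T/N = 0.027767
u = exp(sigma*sqrt(dt)) = 1.044277; d = 1/u = 0.957600
p = (exp((r-q)*dt) - d) / (u - d) = 0.500068
Discount per step: exp(-r*dt) = 0.999056
Stock lattice S(k, i) with i counting down-moves:
  k=0: S(0,0) = 1.0600
  k=1: S(1,0) = 1.1069; S(1,1) = 1.0151
  k=2: S(2,0) = 1.1559; S(2,1) = 1.0600; S(2,2) = 0.9720
  k=3: S(3,0) = 1.2071; S(3,1) = 1.1069; S(3,2) = 1.0151; S(3,3) = 0.9308
Terminal payoffs V(N, i) = max(S_T - K, 0):
  V(3,0) = 0.247127; V(3,1) = 0.146933; V(3,2) = 0.055056; V(3,3) = 0.000000
Backward induction: V(k, i) = exp(-r*dt) * [p * V(k+1, i) + (1-p) * V(k+1, i+1)]; then take max(V_cont, immediate exercise) for American.
  V(2,0) = exp(-r*dt) * [p*0.247127 + (1-p)*0.146933] = 0.196851; exercise = 0.195945; V(2,0) = max -> 0.196851
  V(2,1) = exp(-r*dt) * [p*0.146933 + (1-p)*0.055056] = 0.100906; exercise = 0.100000; V(2,1) = max -> 0.100906
  V(2,2) = exp(-r*dt) * [p*0.055056 + (1-p)*0.000000] = 0.027506; exercise = 0.012019; V(2,2) = max -> 0.027506
  V(1,0) = exp(-r*dt) * [p*0.196851 + (1-p)*0.100906] = 0.148744; exercise = 0.146933; V(1,0) = max -> 0.148744
  V(1,1) = exp(-r*dt) * [p*0.100906 + (1-p)*0.027506] = 0.064150; exercise = 0.055056; V(1,1) = max -> 0.064150
  V(0,0) = exp(-r*dt) * [p*0.148744 + (1-p)*0.064150] = 0.106353; exercise = 0.100000; V(0,0) = max -> 0.106353

Answer: Price = V(0,0) = 0.1064


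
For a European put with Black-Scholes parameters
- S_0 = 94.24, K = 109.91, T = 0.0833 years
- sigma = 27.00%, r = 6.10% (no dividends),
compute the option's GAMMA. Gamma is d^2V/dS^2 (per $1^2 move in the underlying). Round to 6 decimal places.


Answer: Gamma = 0.009460

Derivation:
d1 = -1.8697000008; d2 = -1.9476266971
phi(d1) = 0.0694722713; exp(-qT) = 1.0000000000; exp(-rT) = 0.9949315880
Gamma = exp(-qT) * phi(d1) / (S * sigma * sqrt(T)) = 1.0000000000 * 0.0694722713 / (94.2400 * 0.2700 * 0.2886173938) = 0.009460


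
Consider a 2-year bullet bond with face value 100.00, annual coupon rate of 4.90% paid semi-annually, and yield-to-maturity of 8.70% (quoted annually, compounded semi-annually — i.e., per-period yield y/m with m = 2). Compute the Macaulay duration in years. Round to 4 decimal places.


Answer: Macaulay duration = 1.9265 years

Derivation:
Coupon per period c = face * coupon_rate / m = 2.450000
Periods per year m = 2; per-period yield y/m = 0.043500
Number of cashflows N = 4
Cashflows (t years, CF_t, discount factor 1/(1+y/m)^(m*t), PV):
  t = 0.5000: CF_t = 2.450000, DF = 0.958313, PV = 2.347868
  t = 1.0000: CF_t = 2.450000, DF = 0.918365, PV = 2.249993
  t = 1.5000: CF_t = 2.450000, DF = 0.880081, PV = 2.156198
  t = 2.0000: CF_t = 102.450000, DF = 0.843393, PV = 86.405651
Price P = sum_t PV_t = 93.159711
Macaulay numerator sum_t t * PV_t:
  t * PV_t at t = 0.5000: 1.173934
  t * PV_t at t = 1.0000: 2.249993
  t * PV_t at t = 1.5000: 3.234298
  t * PV_t at t = 2.0000: 172.811303
Macaulay duration D = (sum_t t * PV_t) / P = 179.469528 / 93.159711 = 1.926471


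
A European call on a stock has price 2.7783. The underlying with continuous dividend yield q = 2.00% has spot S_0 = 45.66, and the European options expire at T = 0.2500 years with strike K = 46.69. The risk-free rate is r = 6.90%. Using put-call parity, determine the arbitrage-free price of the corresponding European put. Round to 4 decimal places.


Answer: Put price = 3.2375

Derivation:
Put-call parity: C - P = S_0 * exp(-qT) - K * exp(-rT).
S_0 * exp(-qT) = 45.6600 * 0.99501248 = 45.43226980
K * exp(-rT) = 46.6900 * 0.98289793 = 45.89150433
P = C - S*exp(-qT) + K*exp(-rT)
P = 2.7783 - 45.43226980 + 45.89150433 = 3.2375


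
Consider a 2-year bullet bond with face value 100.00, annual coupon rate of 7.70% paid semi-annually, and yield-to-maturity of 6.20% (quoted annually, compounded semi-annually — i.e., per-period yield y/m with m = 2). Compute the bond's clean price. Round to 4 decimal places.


Coupon per period c = face * coupon_rate / m = 3.850000
Periods per year m = 2; per-period yield y/m = 0.031000
Number of cashflows N = 4
Cashflows (t years, CF_t, discount factor 1/(1+y/m)^(m*t), PV):
  t = 0.5000: CF_t = 3.850000, DF = 0.969932, PV = 3.734239
  t = 1.0000: CF_t = 3.850000, DF = 0.940768, PV = 3.621958
  t = 1.5000: CF_t = 3.850000, DF = 0.912481, PV = 3.513053
  t = 2.0000: CF_t = 103.850000, DF = 0.885045, PV = 91.911920
Price P = sum_t PV_t = 102.781170

Answer: Price = 102.7812


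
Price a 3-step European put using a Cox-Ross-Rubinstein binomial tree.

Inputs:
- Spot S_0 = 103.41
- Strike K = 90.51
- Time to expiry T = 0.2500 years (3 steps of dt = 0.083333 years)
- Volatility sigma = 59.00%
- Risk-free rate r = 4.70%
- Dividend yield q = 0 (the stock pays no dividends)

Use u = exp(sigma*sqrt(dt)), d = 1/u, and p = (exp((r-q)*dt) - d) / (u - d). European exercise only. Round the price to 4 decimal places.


Answer: Price = V(0,0) = 5.5051

Derivation:
dt = T/N = 0.083333
u = exp(sigma*sqrt(dt)) = 1.185682; d = 1/u = 0.843396
p = (exp((r-q)*dt) - d) / (u - d) = 0.468988
Discount per step: exp(-r*dt) = 0.996091
Stock lattice S(k, i) with i counting down-moves:
  k=0: S(0,0) = 103.4100
  k=1: S(1,0) = 122.6114; S(1,1) = 87.2156
  k=2: S(2,0) = 145.3782; S(2,1) = 103.4100; S(2,2) = 73.5573
  k=3: S(3,0) = 172.3723; S(3,1) = 122.6114; S(3,2) = 87.2156; S(3,3) = 62.0380
Terminal payoffs V(N, i) = max(K - S_T, 0):
  V(3,0) = 0.000000; V(3,1) = 0.000000; V(3,2) = 3.294389; V(3,3) = 28.472026
Backward induction: V(k, i) = exp(-r*dt) * [p * V(k+1, i) + (1-p) * V(k+1, i+1)].
  V(2,0) = exp(-r*dt) * [p*0.000000 + (1-p)*0.000000] = 0.000000
  V(2,1) = exp(-r*dt) * [p*0.000000 + (1-p)*3.294389] = 1.742521
  V(2,2) = exp(-r*dt) * [p*3.294389 + (1-p)*28.472026] = 16.598873
  V(1,0) = exp(-r*dt) * [p*0.000000 + (1-p)*1.742521] = 0.921682
  V(1,1) = exp(-r*dt) * [p*1.742521 + (1-p)*16.598873] = 9.593770
  V(0,0) = exp(-r*dt) * [p*0.921682 + (1-p)*9.593770] = 5.505060


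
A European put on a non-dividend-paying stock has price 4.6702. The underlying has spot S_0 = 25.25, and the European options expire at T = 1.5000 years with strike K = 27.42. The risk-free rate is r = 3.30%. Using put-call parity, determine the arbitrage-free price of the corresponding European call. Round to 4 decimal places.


Answer: Call price = 3.8244

Derivation:
Put-call parity: C - P = S_0 * exp(-qT) - K * exp(-rT).
S_0 * exp(-qT) = 25.2500 * 1.00000000 = 25.25000000
K * exp(-rT) = 27.4200 * 0.95170516 = 26.09575544
C = P + S*exp(-qT) - K*exp(-rT)
C = 4.6702 + 25.25000000 - 26.09575544 = 3.8244


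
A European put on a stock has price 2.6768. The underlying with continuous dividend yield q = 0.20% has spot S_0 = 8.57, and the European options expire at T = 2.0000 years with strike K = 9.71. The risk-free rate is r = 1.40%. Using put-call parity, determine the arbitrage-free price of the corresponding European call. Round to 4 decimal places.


Put-call parity: C - P = S_0 * exp(-qT) - K * exp(-rT).
S_0 * exp(-qT) = 8.5700 * 0.99600799 = 8.53578847
K * exp(-rT) = 9.7100 * 0.97238837 = 9.44189104
C = P + S*exp(-qT) - K*exp(-rT)
C = 2.6768 + 8.53578847 - 9.44189104 = 1.7707

Answer: Call price = 1.7707


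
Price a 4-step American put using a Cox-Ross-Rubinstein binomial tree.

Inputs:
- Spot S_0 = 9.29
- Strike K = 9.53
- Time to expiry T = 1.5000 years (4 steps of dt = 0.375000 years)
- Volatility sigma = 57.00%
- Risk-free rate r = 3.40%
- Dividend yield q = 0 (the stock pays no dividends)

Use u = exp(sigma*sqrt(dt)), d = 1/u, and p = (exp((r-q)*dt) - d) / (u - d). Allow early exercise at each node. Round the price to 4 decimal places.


Answer: Price = V(0,0) = 2.3859

Derivation:
dt = T/N = 0.375000
u = exp(sigma*sqrt(dt)) = 1.417723; d = 1/u = 0.705356
p = (exp((r-q)*dt) - d) / (u - d) = 0.431625
Discount per step: exp(-r*dt) = 0.987331
Stock lattice S(k, i) with i counting down-moves:
  k=0: S(0,0) = 9.2900
  k=1: S(1,0) = 13.1706; S(1,1) = 6.5528
  k=2: S(2,0) = 18.6723; S(2,1) = 9.2900; S(2,2) = 4.6220
  k=3: S(3,0) = 26.4722; S(3,1) = 13.1706; S(3,2) = 6.5528; S(3,3) = 3.2602
  k=4: S(4,0) = 37.5303; S(4,1) = 18.6723; S(4,2) = 9.2900; S(4,3) = 4.6220; S(4,4) = 2.2996
Terminal payoffs V(N, i) = max(K - S_T, 0):
  V(4,0) = 0.000000; V(4,1) = 0.000000; V(4,2) = 0.240000; V(4,3) = 4.907970; V(4,4) = 7.230413
Backward induction: V(k, i) = exp(-r*dt) * [p * V(k+1, i) + (1-p) * V(k+1, i+1)]; then take max(V_cont, immediate exercise) for American.
  V(3,0) = exp(-r*dt) * [p*0.000000 + (1-p)*0.000000] = 0.000000; exercise = 0.000000; V(3,0) = max -> 0.000000
  V(3,1) = exp(-r*dt) * [p*0.000000 + (1-p)*0.240000] = 0.134682; exercise = 0.000000; V(3,1) = max -> 0.134682
  V(3,2) = exp(-r*dt) * [p*0.240000 + (1-p)*4.907970] = 2.856504; exercise = 2.977240; V(3,2) = max -> 2.977240
  V(3,3) = exp(-r*dt) * [p*4.907970 + (1-p)*7.230413] = 6.149086; exercise = 6.269822; V(3,3) = max -> 6.269822
  V(2,0) = exp(-r*dt) * [p*0.000000 + (1-p)*0.134682] = 0.075580; exercise = 0.000000; V(2,0) = max -> 0.075580
  V(2,1) = exp(-r*dt) * [p*0.134682 + (1-p)*2.977240] = 1.728146; exercise = 0.240000; V(2,1) = max -> 1.728146
  V(2,2) = exp(-r*dt) * [p*2.977240 + (1-p)*6.269822] = 4.787234; exercise = 4.907970; V(2,2) = max -> 4.907970
  V(1,0) = exp(-r*dt) * [p*0.075580 + (1-p)*1.728146] = 1.002000; exercise = 0.000000; V(1,0) = max -> 1.002000
  V(1,1) = exp(-r*dt) * [p*1.728146 + (1-p)*4.907970] = 3.490688; exercise = 2.977240; V(1,1) = max -> 3.490688
  V(0,0) = exp(-r*dt) * [p*1.002000 + (1-p)*3.490688] = 2.385893; exercise = 0.240000; V(0,0) = max -> 2.385893
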